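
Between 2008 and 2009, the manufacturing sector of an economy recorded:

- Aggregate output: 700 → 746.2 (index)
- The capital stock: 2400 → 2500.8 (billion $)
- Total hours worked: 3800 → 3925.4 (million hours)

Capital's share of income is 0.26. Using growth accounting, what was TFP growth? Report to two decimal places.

Aggregate output growth = (746.2 − 700) / 700 = 6.6%.
The capital stock growth = (2500.8 − 2400) / 2400 = 4.2%.
Total hours worked growth = (3925.4 − 3800) / 3800 = 3.3%.
Labor's share = 1 − 0.26 = 0.74.
The capital stock: 0.26 × 4.2 = 1.092 pp.
Total hours worked: 0.74 × 3.3 = 2.442 pp.
TFP growth = 6.6 − 3.534 = 3.066%.

3.07%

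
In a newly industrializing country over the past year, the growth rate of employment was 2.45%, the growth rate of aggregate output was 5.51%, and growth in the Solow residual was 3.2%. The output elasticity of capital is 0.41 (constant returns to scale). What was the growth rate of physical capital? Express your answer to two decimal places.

Labor's share = 1 − 0.41 = 0.59.
gY = gA + 0.59×2.45 + 0.41×g.
0.41×g = 5.51 − 3.2 − 1.4455 = 0.8645.
g = 0.8645 / 0.41 = 2.1085%.

2.11%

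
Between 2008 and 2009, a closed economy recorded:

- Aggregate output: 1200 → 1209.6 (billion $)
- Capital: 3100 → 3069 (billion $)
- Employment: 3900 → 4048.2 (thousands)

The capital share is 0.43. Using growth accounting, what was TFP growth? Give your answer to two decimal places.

Aggregate output growth = (1209.6 − 1200) / 1200 = 0.8%.
Capital growth = (3069 − 3100) / 3100 = -1%.
Employment growth = (4048.2 − 3900) / 3900 = 3.8%.
Labor's share = 1 − 0.43 = 0.57.
Capital: 0.43 × (-1) = -0.43 pp.
Employment: 0.57 × 3.8 = 2.166 pp.
TFP growth = 0.8 − 1.736 = -0.936%.

-0.94%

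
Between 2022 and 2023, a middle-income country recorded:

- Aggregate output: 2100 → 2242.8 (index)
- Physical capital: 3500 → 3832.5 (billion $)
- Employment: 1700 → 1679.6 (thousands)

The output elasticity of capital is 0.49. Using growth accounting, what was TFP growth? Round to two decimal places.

Aggregate output growth = (2242.8 − 2100) / 2100 = 6.8%.
Physical capital growth = (3832.5 − 3500) / 3500 = 9.5%.
Employment growth = (1679.6 − 1700) / 1700 = -1.2%.
Labor's share = 1 − 0.49 = 0.51.
Physical capital: 0.49 × 9.5 = 4.655 pp.
Employment: 0.51 × (-1.2) = -0.612 pp.
TFP growth = 6.8 − 4.043 = 2.757%.

TFP grew 2.76%.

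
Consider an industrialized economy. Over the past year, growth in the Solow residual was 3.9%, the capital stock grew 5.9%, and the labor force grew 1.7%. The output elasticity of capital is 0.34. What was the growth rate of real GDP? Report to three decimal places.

7.028%

Labor's share = 1 − 0.34 = 0.66.
The capital stock: 0.34 × 5.9 = 2.006 pp.
The labor force: 0.66 × 1.7 = 1.122 pp.
Output growth = 3.9 + 3.128 = 7.028%.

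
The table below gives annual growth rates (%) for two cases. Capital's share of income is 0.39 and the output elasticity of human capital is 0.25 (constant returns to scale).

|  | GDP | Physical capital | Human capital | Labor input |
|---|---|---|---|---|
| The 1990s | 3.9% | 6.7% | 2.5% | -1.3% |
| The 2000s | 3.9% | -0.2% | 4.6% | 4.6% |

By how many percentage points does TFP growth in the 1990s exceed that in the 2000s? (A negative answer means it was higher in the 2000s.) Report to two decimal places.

Labor's share = 1 − 0.39 − 0.25 = 0.36.
The 1990s: TFP = 3.9 − 2.613 − 0.625 + 0.468 = 1.13%.
The 2000s: TFP = 3.9 + 0.078 − 1.15 − 1.656 = 1.172%.
Difference = 1.13 − (1.172) = -0.042 pp.

-0.04 percentage points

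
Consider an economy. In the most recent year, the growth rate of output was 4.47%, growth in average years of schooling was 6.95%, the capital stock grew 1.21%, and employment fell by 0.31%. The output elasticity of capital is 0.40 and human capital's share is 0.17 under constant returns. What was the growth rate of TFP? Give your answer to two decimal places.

TFP grew 2.94%.

Labor's share = 1 − 0.4 − 0.17 = 0.43.
The capital stock: 0.4 × 1.21 = 0.484 pp.
Average years of schooling: 0.17 × 6.95 = 1.1815 pp.
Employment: 0.43 × (-0.31) = -0.1333 pp.
TFP growth = 4.47 − 1.5322 = 2.9378%.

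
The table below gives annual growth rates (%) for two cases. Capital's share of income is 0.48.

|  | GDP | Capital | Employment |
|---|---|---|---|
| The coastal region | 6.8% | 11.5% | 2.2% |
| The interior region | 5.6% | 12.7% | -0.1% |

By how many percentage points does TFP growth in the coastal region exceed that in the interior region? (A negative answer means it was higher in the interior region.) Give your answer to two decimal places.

0.58 percentage points

Labor's share = 1 − 0.48 = 0.52.
The coastal region: TFP = 6.8 − 5.52 − 1.144 = 0.136%.
The interior region: TFP = 5.6 − 6.096 + 0.052 = -0.444%.
Difference = 0.136 − (-0.444) = 0.58 pp.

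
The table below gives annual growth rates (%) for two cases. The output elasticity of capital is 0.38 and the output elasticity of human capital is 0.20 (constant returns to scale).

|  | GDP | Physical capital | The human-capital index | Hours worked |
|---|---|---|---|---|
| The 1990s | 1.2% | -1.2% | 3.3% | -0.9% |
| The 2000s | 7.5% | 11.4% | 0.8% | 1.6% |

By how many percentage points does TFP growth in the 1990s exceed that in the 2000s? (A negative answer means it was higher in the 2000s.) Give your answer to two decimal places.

Labor's share = 1 − 0.38 − 0.2 = 0.42.
The 1990s: TFP = 1.2 + 0.456 − 0.66 + 0.378 = 1.374%.
The 2000s: TFP = 7.5 − 4.332 − 0.16 − 0.672 = 2.336%.
Difference = 1.374 − (2.336) = -0.962 pp.

-0.96 percentage points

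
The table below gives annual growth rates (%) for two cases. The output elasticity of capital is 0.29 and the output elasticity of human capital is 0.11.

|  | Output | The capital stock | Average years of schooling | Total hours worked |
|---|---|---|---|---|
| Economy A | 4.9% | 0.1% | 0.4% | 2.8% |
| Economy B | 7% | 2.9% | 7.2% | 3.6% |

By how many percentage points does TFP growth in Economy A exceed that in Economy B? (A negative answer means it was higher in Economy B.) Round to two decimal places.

-0.06 percentage points

Labor's share = 1 − 0.29 − 0.11 = 0.6.
Economy A: TFP = 4.9 − 0.029 − 0.044 − 1.68 = 3.147%.
Economy B: TFP = 7 − 0.841 − 0.792 − 2.16 = 3.207%.
Difference = 3.147 − (3.207) = -0.06 pp.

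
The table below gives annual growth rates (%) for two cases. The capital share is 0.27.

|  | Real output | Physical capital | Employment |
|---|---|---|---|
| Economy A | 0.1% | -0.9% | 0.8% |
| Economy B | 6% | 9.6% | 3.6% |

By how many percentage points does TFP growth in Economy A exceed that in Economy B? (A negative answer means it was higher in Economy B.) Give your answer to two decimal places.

Labor's share = 1 − 0.27 = 0.73.
Economy A: TFP = 0.1 + 0.243 − 0.584 = -0.241%.
Economy B: TFP = 6 − 2.592 − 2.628 = 0.78%.
Difference = -0.241 − (0.78) = -1.021 pp.

-1.02 percentage points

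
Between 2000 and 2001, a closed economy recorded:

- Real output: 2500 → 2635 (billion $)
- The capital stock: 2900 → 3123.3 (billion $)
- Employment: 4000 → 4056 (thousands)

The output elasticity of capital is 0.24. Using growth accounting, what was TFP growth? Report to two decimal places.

2.49%

Real output growth = (2635 − 2500) / 2500 = 5.4%.
The capital stock growth = (3123.3 − 2900) / 2900 = 7.7%.
Employment growth = (4056 − 4000) / 4000 = 1.4%.
Labor's share = 1 − 0.24 = 0.76.
The capital stock: 0.24 × 7.7 = 1.848 pp.
Employment: 0.76 × 1.4 = 1.064 pp.
TFP growth = 5.4 − 2.912 = 2.488%.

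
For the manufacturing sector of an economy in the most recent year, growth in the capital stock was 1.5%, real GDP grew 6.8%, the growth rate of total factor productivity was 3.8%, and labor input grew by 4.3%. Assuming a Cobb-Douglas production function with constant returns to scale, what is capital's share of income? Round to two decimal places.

gY = gA + α·gK + (1−α)·gL, so gY − gA − gL = α(gK − gL).
6.8 − 3.8 − 4.3 = α × (1.5 − 4.3).
-1.3 = -2.8 α, so α = 0.4643.

Capital's share of income is 0.46.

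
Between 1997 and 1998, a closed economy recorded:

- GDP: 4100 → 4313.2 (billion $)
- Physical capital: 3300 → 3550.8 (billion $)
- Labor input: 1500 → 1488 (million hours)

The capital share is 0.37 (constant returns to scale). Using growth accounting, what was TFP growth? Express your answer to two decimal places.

2.89%

GDP growth = (4313.2 − 4100) / 4100 = 5.2%.
Physical capital growth = (3550.8 − 3300) / 3300 = 7.6%.
Labor input growth = (1488 − 1500) / 1500 = -0.8%.
Labor's share = 1 − 0.37 = 0.63.
Physical capital: 0.37 × 7.6 = 2.812 pp.
Labor input: 0.63 × (-0.8) = -0.504 pp.
TFP growth = 5.2 − 2.308 = 2.892%.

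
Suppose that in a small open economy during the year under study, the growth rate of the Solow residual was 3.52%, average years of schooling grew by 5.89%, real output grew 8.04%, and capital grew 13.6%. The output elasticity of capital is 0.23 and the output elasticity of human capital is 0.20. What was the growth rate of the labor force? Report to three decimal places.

Labor's share = 1 − 0.23 − 0.2 = 0.57.
gY = gA + 0.23×13.6 + 0.2×5.89 + 0.57×g.
0.57×g = 8.04 − 3.52 − 4.306 = 0.214.
g = 0.214 / 0.57 = 0.37544%.

0.375%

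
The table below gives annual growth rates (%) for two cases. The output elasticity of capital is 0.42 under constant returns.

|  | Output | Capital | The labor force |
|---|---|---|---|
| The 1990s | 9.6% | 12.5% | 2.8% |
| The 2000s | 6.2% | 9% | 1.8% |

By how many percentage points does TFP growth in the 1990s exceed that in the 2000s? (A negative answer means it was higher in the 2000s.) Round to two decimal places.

1.35 percentage points

Labor's share = 1 − 0.42 = 0.58.
The 1990s: TFP = 9.6 − 5.25 − 1.624 = 2.726%.
The 2000s: TFP = 6.2 − 3.78 − 1.044 = 1.376%.
Difference = 2.726 − (1.376) = 1.35 pp.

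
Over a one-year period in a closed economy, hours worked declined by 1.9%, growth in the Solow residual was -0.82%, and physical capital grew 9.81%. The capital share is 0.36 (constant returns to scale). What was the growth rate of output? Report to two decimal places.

1.50%

Labor's share = 1 − 0.36 = 0.64.
Physical capital: 0.36 × 9.81 = 3.5316 pp.
Hours worked: 0.64 × (-1.9) = -1.216 pp.
Output growth = -0.82 + 2.3156 = 1.4956%.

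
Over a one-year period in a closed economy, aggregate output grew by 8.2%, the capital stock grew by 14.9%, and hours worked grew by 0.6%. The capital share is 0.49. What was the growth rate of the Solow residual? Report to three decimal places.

Labor's share = 1 − 0.49 = 0.51.
The capital stock: 0.49 × 14.9 = 7.301 pp.
Hours worked: 0.51 × 0.6 = 0.306 pp.
TFP growth = 8.2 − 7.607 = 0.593%.

The Solow residual grew 0.593%.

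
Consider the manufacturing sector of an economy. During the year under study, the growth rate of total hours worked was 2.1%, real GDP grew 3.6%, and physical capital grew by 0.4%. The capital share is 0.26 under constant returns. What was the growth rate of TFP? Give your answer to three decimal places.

1.942%

Labor's share = 1 − 0.26 = 0.74.
Physical capital: 0.26 × 0.4 = 0.104 pp.
Total hours worked: 0.74 × 2.1 = 1.554 pp.
TFP growth = 3.6 − 1.658 = 1.942%.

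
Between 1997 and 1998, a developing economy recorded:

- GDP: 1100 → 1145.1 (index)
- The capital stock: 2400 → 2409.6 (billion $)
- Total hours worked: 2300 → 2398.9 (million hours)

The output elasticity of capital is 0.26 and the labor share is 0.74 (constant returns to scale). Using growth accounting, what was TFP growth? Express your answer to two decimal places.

GDP growth = (1145.1 − 1100) / 1100 = 4.1%.
The capital stock growth = (2409.6 − 2400) / 2400 = 0.4%.
Total hours worked growth = (2398.9 − 2300) / 2300 = 4.3%.
Labor's share = 1 − 0.26 = 0.74.
The capital stock: 0.26 × 0.4 = 0.104 pp.
Total hours worked: 0.74 × 4.3 = 3.182 pp.
TFP growth = 4.1 − 3.286 = 0.814%.

TFP growth was 0.81%.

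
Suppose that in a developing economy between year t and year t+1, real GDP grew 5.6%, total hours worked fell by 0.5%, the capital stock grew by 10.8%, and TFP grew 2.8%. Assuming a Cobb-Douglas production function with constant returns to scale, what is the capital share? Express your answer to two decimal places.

gY = gA + α·gK + (1−α)·gL, so gY − gA − gL = α(gK − gL).
5.6 − 2.8 + 0.5 = α × (10.8 − (-0.5)).
3.3 = 11.3 α, so α = 0.292.

α = 0.29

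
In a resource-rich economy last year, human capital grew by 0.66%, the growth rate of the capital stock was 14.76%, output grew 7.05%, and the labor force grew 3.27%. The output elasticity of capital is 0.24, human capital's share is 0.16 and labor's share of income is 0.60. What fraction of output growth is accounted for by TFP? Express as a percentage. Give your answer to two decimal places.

20.43%

Labor's share = 1 − 0.24 − 0.16 = 0.6.
The capital stock: 0.24 × 14.76 = 3.5424 pp.
Human capital: 0.16 × 0.66 = 0.1056 pp.
The labor force: 0.6 × 3.27 = 1.962 pp.
TFP growth = 7.05 − 5.61 = 1.44%.
TFP share of growth = 1.44 / 7.05 × 100 = 20.4255%.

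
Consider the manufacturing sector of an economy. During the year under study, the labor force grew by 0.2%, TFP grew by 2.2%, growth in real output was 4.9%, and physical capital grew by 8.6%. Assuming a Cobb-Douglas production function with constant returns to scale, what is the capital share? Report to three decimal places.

gY = gA + α·gK + (1−α)·gL, so gY − gA − gL = α(gK − gL).
4.9 − 2.2 − 0.2 = α × (8.6 − 0.2).
2.5 = 8.4 α, so α = 0.29762.

The capital share is 0.298.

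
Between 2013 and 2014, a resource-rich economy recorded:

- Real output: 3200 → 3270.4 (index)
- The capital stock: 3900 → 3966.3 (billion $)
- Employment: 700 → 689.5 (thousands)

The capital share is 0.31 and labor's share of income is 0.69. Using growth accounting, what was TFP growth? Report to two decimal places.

Real output growth = (3270.4 − 3200) / 3200 = 2.2%.
The capital stock growth = (3966.3 − 3900) / 3900 = 1.7%.
Employment growth = (689.5 − 700) / 700 = -1.5%.
Labor's share = 1 − 0.31 = 0.69.
The capital stock: 0.31 × 1.7 = 0.527 pp.
Employment: 0.69 × (-1.5) = -1.035 pp.
TFP growth = 2.2 + 0.508 = 2.708%.

2.71%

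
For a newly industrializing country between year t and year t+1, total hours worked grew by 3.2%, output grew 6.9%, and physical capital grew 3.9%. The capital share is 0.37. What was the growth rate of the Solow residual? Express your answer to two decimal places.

The Solow residual grew 3.44%.

Labor's share = 1 − 0.37 = 0.63.
Physical capital: 0.37 × 3.9 = 1.443 pp.
Total hours worked: 0.63 × 3.2 = 2.016 pp.
TFP growth = 6.9 − 3.459 = 3.441%.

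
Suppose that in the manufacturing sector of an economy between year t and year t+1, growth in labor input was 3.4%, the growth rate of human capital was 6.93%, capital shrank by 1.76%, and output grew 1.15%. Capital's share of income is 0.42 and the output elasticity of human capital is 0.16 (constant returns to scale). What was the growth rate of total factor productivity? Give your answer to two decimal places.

Labor's share = 1 − 0.42 − 0.16 = 0.42.
Capital: 0.42 × (-1.76) = -0.7392 pp.
Human capital: 0.16 × 6.93 = 1.1088 pp.
Labor input: 0.42 × 3.4 = 1.428 pp.
TFP growth = 1.15 − 1.7976 = -0.6476%.

-0.65%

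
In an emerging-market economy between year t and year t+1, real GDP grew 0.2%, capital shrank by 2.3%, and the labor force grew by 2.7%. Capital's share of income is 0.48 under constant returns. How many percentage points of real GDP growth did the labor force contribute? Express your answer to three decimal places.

1.404 pp

Labor's share = 1 − 0.48 = 0.52.
Contribution = share × growth = 0.52 × 2.7 = 1.404 pp.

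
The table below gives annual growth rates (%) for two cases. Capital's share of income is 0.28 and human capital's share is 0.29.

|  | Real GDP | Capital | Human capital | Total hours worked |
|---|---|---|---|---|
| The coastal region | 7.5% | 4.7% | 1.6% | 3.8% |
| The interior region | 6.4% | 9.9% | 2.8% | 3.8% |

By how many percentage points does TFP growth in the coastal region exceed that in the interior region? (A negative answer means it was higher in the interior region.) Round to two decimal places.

Labor's share = 1 − 0.28 − 0.29 = 0.43.
The coastal region: TFP = 7.5 − 1.316 − 0.464 − 1.634 = 4.086%.
The interior region: TFP = 6.4 − 2.772 − 0.812 − 1.634 = 1.182%.
Difference = 4.086 − (1.182) = 2.904 pp.

2.90 percentage points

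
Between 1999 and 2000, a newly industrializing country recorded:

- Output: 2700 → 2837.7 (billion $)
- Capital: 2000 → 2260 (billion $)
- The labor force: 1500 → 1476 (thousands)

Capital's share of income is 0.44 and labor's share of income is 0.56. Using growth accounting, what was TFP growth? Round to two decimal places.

TFP grew 0.28%.

Output growth = (2837.7 − 2700) / 2700 = 5.1%.
Capital growth = (2260 − 2000) / 2000 = 13%.
The labor force growth = (1476 − 1500) / 1500 = -1.6%.
Labor's share = 1 − 0.44 = 0.56.
Capital: 0.44 × 13 = 5.72 pp.
The labor force: 0.56 × (-1.6) = -0.896 pp.
TFP growth = 5.1 − 4.824 = 0.276%.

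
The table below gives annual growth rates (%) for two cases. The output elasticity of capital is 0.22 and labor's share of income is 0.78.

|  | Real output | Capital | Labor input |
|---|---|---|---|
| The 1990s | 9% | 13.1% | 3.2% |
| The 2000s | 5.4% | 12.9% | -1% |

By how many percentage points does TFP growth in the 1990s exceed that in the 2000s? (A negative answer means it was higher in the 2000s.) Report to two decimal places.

0.28 percentage points

Labor's share = 1 − 0.22 = 0.78.
The 1990s: TFP = 9 − 2.882 − 2.496 = 3.622%.
The 2000s: TFP = 5.4 − 2.838 + 0.78 = 3.342%.
Difference = 3.622 − (3.342) = 0.28 pp.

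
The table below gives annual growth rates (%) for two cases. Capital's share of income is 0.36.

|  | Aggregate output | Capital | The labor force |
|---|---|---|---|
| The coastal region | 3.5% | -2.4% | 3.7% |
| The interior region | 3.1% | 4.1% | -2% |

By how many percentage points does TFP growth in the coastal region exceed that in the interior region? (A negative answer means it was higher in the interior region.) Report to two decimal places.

-0.91 percentage points

Labor's share = 1 − 0.36 = 0.64.
The coastal region: TFP = 3.5 + 0.864 − 2.368 = 1.996%.
The interior region: TFP = 3.1 − 1.476 + 1.28 = 2.904%.
Difference = 1.996 − (2.904) = -0.908 pp.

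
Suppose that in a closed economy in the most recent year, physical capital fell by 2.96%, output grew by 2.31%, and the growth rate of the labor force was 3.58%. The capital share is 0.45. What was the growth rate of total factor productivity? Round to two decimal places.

Labor's share = 1 − 0.45 = 0.55.
Physical capital: 0.45 × (-2.96) = -1.332 pp.
The labor force: 0.55 × 3.58 = 1.969 pp.
TFP growth = 2.31 − 0.637 = 1.673%.

Total factor productivity grew 1.67%.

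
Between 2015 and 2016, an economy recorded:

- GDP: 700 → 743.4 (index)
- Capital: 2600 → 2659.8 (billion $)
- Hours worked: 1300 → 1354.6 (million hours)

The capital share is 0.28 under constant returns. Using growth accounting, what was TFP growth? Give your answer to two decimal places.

TFP growth was 2.53%.

GDP growth = (743.4 − 700) / 700 = 6.2%.
Capital growth = (2659.8 − 2600) / 2600 = 2.3%.
Hours worked growth = (1354.6 − 1300) / 1300 = 4.2%.
Labor's share = 1 − 0.28 = 0.72.
Capital: 0.28 × 2.3 = 0.644 pp.
Hours worked: 0.72 × 4.2 = 3.024 pp.
TFP growth = 6.2 − 3.668 = 2.532%.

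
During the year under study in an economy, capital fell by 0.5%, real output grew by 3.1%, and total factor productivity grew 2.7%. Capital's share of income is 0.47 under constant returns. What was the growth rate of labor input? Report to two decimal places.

Labor input grew 1.20%.

Labor's share = 1 − 0.47 = 0.53.
gY = gA + 0.47×(-0.5) + 0.53×g.
0.53×g = 3.1 − 2.7 + 0.235 = 0.635.
g = 0.635 / 0.53 = 1.1981%.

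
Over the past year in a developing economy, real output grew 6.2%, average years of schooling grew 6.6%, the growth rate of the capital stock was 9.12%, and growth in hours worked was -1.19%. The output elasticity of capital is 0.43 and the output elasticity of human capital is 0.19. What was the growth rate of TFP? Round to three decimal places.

1.477%

Labor's share = 1 − 0.43 − 0.19 = 0.38.
The capital stock: 0.43 × 9.12 = 3.9216 pp.
Average years of schooling: 0.19 × 6.6 = 1.254 pp.
Hours worked: 0.38 × (-1.19) = -0.4522 pp.
TFP growth = 6.2 − 4.7234 = 1.4766%.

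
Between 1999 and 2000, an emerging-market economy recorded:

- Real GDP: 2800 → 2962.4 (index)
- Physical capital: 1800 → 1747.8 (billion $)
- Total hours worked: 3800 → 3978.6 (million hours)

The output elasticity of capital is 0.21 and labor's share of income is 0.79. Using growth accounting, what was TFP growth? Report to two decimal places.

TFP grew 2.70%.

Real GDP growth = (2962.4 − 2800) / 2800 = 5.8%.
Physical capital growth = (1747.8 − 1800) / 1800 = -2.9%.
Total hours worked growth = (3978.6 − 3800) / 3800 = 4.7%.
Labor's share = 1 − 0.21 = 0.79.
Physical capital: 0.21 × (-2.9) = -0.609 pp.
Total hours worked: 0.79 × 4.7 = 3.713 pp.
TFP growth = 5.8 − 3.104 = 2.696%.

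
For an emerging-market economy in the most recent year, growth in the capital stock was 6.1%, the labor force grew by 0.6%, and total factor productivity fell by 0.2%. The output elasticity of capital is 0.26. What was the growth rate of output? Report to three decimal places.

1.830%

Labor's share = 1 − 0.26 = 0.74.
The capital stock: 0.26 × 6.1 = 1.586 pp.
The labor force: 0.74 × 0.6 = 0.444 pp.
Output growth = -0.2 + 2.03 = 1.83%.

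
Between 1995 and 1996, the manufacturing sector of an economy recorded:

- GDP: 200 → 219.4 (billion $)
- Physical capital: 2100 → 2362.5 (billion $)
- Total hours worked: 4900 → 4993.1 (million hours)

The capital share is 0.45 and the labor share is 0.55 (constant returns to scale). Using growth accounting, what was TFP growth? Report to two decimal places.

TFP grew 3.03%.

GDP growth = (219.4 − 200) / 200 = 9.7%.
Physical capital growth = (2362.5 − 2100) / 2100 = 12.5%.
Total hours worked growth = (4993.1 − 4900) / 4900 = 1.9%.
Labor's share = 1 − 0.45 = 0.55.
Physical capital: 0.45 × 12.5 = 5.625 pp.
Total hours worked: 0.55 × 1.9 = 1.045 pp.
TFP growth = 9.7 − 6.67 = 3.03%.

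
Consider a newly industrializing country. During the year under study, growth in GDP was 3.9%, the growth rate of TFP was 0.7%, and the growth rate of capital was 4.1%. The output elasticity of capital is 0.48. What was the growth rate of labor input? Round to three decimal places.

2.369%

Labor's share = 1 − 0.48 = 0.52.
gY = gA + 0.48×4.1 + 0.52×g.
0.52×g = 3.9 − 0.7 − 1.968 = 1.232.
g = 1.232 / 0.52 = 2.36923%.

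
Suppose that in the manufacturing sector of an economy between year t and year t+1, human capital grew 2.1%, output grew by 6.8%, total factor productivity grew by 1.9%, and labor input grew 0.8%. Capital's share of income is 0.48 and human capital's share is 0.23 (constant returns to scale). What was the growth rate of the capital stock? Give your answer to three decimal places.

8.719%

Labor's share = 1 − 0.48 − 0.23 = 0.29.
gY = gA + 0.23×2.1 + 0.29×0.8 + 0.48×g.
0.48×g = 6.8 − 1.9 − 0.715 = 4.185.
g = 4.185 / 0.48 = 8.71875%.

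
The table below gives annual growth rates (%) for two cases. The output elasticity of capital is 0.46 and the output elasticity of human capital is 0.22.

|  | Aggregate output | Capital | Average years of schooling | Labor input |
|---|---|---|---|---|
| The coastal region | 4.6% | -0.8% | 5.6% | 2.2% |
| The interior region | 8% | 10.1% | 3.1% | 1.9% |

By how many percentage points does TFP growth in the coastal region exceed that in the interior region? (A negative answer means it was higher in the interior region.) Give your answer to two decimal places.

0.97 percentage points

Labor's share = 1 − 0.46 − 0.22 = 0.32.
The coastal region: TFP = 4.6 + 0.368 − 1.232 − 0.704 = 3.032%.
The interior region: TFP = 8 − 4.646 − 0.682 − 0.608 = 2.064%.
Difference = 3.032 − (2.064) = 0.968 pp.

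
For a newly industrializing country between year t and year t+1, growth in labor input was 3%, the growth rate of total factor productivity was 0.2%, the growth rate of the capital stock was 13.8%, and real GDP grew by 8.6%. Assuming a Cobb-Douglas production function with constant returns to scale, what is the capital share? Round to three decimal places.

gY = gA + α·gK + (1−α)·gL, so gY − gA − gL = α(gK − gL).
8.6 − 0.2 − 3 = α × (13.8 − 3).
5.4 = 10.8 α, so α = 0.5.

0.500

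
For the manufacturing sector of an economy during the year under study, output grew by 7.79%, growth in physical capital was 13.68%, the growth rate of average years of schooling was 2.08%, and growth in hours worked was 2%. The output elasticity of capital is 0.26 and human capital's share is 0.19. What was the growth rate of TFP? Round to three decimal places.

Labor's share = 1 − 0.26 − 0.19 = 0.55.
Physical capital: 0.26 × 13.68 = 3.5568 pp.
Average years of schooling: 0.19 × 2.08 = 0.3952 pp.
Hours worked: 0.55 × 2 = 1.1 pp.
TFP growth = 7.79 − 5.052 = 2.738%.

2.738%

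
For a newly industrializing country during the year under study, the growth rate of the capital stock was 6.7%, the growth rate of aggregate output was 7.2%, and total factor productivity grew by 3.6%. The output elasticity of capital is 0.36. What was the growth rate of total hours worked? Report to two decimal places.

Labor's share = 1 − 0.36 = 0.64.
gY = gA + 0.36×6.7 + 0.64×g.
0.64×g = 7.2 − 3.6 − 2.412 = 1.188.
g = 1.188 / 0.64 = 1.8563%.

Total hours worked grew 1.86%.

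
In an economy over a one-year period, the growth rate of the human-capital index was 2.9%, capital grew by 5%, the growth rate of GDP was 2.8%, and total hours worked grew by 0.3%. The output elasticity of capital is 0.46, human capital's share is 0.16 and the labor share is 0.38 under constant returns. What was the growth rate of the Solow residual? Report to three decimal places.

-0.078%

Labor's share = 1 − 0.46 − 0.16 = 0.38.
Capital: 0.46 × 5 = 2.3 pp.
The human-capital index: 0.16 × 2.9 = 0.464 pp.
Total hours worked: 0.38 × 0.3 = 0.114 pp.
TFP growth = 2.8 − 2.878 = -0.078%.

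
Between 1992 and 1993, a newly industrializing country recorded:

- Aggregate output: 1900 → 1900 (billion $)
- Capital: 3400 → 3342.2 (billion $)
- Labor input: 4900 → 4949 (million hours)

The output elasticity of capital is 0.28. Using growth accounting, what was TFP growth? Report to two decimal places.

Aggregate output growth = (1900 − 1900) / 1900 = 0%.
Capital growth = (3342.2 − 3400) / 3400 = -1.7%.
Labor input growth = (4949 − 4900) / 4900 = 1%.
Labor's share = 1 − 0.28 = 0.72.
Capital: 0.28 × (-1.7) = -0.476 pp.
Labor input: 0.72 × 1 = 0.72 pp.
TFP growth = 0 − 0.244 = -0.244%.

-0.24%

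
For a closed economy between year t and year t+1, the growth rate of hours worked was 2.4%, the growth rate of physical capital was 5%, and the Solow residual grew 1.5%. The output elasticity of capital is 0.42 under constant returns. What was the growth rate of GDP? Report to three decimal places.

Labor's share = 1 − 0.42 = 0.58.
Physical capital: 0.42 × 5 = 2.1 pp.
Hours worked: 0.58 × 2.4 = 1.392 pp.
Output growth = 1.5 + 3.492 = 4.992%.

4.992%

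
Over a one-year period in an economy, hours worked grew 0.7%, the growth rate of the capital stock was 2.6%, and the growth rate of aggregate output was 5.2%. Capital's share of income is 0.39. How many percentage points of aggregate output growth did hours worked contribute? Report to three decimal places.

Labor's share = 1 − 0.39 = 0.61.
Contribution = share × growth = 0.61 × 0.7 = 0.427 pp.

0.427 pp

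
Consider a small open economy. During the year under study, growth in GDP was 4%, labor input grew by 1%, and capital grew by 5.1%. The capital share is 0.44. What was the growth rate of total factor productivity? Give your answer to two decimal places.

1.20%

Labor's share = 1 − 0.44 = 0.56.
Capital: 0.44 × 5.1 = 2.244 pp.
Labor input: 0.56 × 1 = 0.56 pp.
TFP growth = 4 − 2.804 = 1.196%.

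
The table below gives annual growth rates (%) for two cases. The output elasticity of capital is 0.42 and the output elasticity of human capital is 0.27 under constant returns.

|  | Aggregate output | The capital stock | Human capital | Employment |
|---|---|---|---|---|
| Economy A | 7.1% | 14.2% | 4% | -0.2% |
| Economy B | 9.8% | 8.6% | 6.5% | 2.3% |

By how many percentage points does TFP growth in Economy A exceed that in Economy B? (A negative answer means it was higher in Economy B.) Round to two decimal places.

-3.60 percentage points

Labor's share = 1 − 0.42 − 0.27 = 0.31.
Economy A: TFP = 7.1 − 5.964 − 1.08 + 0.062 = 0.118%.
Economy B: TFP = 9.8 − 3.612 − 1.755 − 0.713 = 3.72%.
Difference = 0.118 − (3.72) = -3.602 pp.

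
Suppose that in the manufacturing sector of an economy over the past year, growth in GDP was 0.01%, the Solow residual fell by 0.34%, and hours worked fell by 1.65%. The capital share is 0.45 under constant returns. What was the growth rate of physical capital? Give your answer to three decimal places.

2.794%

Labor's share = 1 − 0.45 = 0.55.
gY = gA + 0.55×(-1.65) + 0.45×g.
0.45×g = 0.01 + 0.34 + 0.9075 = 1.2575.
g = 1.2575 / 0.45 = 2.79444%.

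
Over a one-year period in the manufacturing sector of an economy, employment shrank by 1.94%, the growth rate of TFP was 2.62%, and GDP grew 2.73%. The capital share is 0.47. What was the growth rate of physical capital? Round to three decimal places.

Labor's share = 1 − 0.47 = 0.53.
gY = gA + 0.53×(-1.94) + 0.47×g.
0.47×g = 2.73 − 2.62 + 1.0282 = 1.1382.
g = 1.1382 / 0.47 = 2.4217%.

2.422%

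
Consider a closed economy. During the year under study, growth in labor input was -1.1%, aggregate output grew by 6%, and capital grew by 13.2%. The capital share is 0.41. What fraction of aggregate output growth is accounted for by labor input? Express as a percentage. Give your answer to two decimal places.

Labor input accounted for -10.82% of growth.

Labor's share = 1 − 0.41 = 0.59.
Labor input contributed 0.59 × (-1.1) = -0.649 pp.
Share of growth = -0.649 / 6 × 100 = -10.8167%.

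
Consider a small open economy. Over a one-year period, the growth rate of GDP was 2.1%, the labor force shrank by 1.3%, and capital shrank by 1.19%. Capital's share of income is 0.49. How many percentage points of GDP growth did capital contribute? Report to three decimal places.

Contribution = share × growth = 0.49 × (-1.19) = -0.5831 pp.

-0.583 pp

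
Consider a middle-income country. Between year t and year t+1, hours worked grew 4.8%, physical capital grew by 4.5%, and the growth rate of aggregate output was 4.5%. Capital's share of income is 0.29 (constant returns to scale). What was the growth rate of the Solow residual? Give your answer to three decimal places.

-0.213%

Labor's share = 1 − 0.29 = 0.71.
Physical capital: 0.29 × 4.5 = 1.305 pp.
Hours worked: 0.71 × 4.8 = 3.408 pp.
TFP growth = 4.5 − 4.713 = -0.213%.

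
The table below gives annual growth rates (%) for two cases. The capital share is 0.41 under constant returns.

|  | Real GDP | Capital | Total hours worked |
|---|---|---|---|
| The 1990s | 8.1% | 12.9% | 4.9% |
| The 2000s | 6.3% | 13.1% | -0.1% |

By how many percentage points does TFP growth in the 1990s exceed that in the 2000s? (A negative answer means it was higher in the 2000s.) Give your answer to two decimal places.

-1.07 percentage points

Labor's share = 1 − 0.41 = 0.59.
The 1990s: TFP = 8.1 − 5.289 − 2.891 = -0.08%.
The 2000s: TFP = 6.3 − 5.371 + 0.059 = 0.988%.
Difference = -0.08 − (0.988) = -1.068 pp.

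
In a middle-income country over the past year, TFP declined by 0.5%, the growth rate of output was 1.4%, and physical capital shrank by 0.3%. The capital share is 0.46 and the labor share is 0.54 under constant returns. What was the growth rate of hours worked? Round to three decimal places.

Labor's share = 1 − 0.46 = 0.54.
gY = gA + 0.46×(-0.3) + 0.54×g.
0.54×g = 1.4 + 0.5 + 0.138 = 2.038.
g = 2.038 / 0.54 = 3.77407%.

Hours worked growth was 3.774%.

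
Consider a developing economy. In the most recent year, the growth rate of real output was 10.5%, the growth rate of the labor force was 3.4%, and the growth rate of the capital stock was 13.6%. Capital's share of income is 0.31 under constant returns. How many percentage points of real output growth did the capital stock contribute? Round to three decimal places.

Contribution = share × growth = 0.31 × 13.6 = 4.216 pp.

4.216 pp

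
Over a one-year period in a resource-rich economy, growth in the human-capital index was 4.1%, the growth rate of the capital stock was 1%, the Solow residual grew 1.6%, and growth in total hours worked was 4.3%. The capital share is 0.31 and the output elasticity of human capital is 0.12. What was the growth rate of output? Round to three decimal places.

Output grew 4.853%.

Labor's share = 1 − 0.31 − 0.12 = 0.57.
The capital stock: 0.31 × 1 = 0.31 pp.
The human-capital index: 0.12 × 4.1 = 0.492 pp.
Total hours worked: 0.57 × 4.3 = 2.451 pp.
Output growth = 1.6 + 3.253 = 4.853%.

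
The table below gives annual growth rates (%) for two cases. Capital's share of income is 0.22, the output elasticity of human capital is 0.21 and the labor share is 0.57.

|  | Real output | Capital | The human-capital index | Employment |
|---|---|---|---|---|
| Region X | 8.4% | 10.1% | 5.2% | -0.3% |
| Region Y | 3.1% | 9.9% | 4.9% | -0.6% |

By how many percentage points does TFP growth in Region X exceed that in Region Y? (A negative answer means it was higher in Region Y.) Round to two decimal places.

5.02 percentage points

Labor's share = 1 − 0.22 − 0.21 = 0.57.
Region X: TFP = 8.4 − 2.222 − 1.092 + 0.171 = 5.257%.
Region Y: TFP = 3.1 − 2.178 − 1.029 + 0.342 = 0.235%.
Difference = 5.257 − (0.235) = 5.022 pp.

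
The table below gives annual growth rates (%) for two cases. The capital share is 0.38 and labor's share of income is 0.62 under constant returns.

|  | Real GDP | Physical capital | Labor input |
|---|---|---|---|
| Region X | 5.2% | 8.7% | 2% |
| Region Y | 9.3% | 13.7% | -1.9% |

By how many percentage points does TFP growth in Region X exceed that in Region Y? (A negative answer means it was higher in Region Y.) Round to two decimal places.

Labor's share = 1 − 0.38 = 0.62.
Region X: TFP = 5.2 − 3.306 − 1.24 = 0.654%.
Region Y: TFP = 9.3 − 5.206 + 1.178 = 5.272%.
Difference = 0.654 − (5.272) = -4.618 pp.

-4.62 percentage points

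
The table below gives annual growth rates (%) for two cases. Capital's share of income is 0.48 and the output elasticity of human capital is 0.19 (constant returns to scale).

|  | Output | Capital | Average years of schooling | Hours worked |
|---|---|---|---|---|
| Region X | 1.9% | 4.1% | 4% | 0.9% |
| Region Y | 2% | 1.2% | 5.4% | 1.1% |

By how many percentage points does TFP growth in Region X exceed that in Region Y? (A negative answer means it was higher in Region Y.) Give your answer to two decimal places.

-1.16 percentage points

Labor's share = 1 − 0.48 − 0.19 = 0.33.
Region X: TFP = 1.9 − 1.968 − 0.76 − 0.297 = -1.125%.
Region Y: TFP = 2 − 0.576 − 1.026 − 0.363 = 0.035%.
Difference = -1.125 − (0.035) = -1.16 pp.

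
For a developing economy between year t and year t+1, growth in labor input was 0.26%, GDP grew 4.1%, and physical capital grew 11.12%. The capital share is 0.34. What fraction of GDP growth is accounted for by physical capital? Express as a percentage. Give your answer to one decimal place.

Physical capital contributed 0.34 × 11.12 = 3.7808 pp.
Share of growth = 3.7808 / 4.1 × 100 = 92.215%.

Physical capital accounted for 92.2% of growth.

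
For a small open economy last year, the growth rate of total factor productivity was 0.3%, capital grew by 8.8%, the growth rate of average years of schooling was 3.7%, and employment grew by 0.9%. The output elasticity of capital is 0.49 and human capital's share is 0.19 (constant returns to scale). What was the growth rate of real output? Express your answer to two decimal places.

Real output growth was 5.60%.

Labor's share = 1 − 0.49 − 0.19 = 0.32.
Capital: 0.49 × 8.8 = 4.312 pp.
Average years of schooling: 0.19 × 3.7 = 0.703 pp.
Employment: 0.32 × 0.9 = 0.288 pp.
Output growth = 0.3 + 5.303 = 5.603%.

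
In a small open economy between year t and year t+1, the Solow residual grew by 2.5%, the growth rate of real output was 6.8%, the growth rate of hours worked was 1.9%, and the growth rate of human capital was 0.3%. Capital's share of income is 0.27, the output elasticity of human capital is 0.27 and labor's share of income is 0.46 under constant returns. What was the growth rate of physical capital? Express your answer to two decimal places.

Labor's share = 1 − 0.27 − 0.27 = 0.46.
gY = gA + 0.27×0.3 + 0.46×1.9 + 0.27×g.
0.27×g = 6.8 − 2.5 − 0.955 = 3.345.
g = 3.345 / 0.27 = 12.3889%.

Physical capital growth was 12.39%.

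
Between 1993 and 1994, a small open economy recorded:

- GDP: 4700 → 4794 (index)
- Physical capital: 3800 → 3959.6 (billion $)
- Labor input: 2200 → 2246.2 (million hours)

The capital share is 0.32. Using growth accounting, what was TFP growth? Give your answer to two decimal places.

-0.77%

GDP growth = (4794 − 4700) / 4700 = 2%.
Physical capital growth = (3959.6 − 3800) / 3800 = 4.2%.
Labor input growth = (2246.2 − 2200) / 2200 = 2.1%.
Labor's share = 1 − 0.32 = 0.68.
Physical capital: 0.32 × 4.2 = 1.344 pp.
Labor input: 0.68 × 2.1 = 1.428 pp.
TFP growth = 2 − 2.772 = -0.772%.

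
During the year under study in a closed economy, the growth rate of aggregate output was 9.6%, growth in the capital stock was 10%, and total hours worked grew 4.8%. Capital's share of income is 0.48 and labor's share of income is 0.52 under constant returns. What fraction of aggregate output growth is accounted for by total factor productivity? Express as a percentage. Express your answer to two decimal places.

Total factor productivity accounted for 24.00% of growth.

Labor's share = 1 − 0.48 = 0.52.
The capital stock: 0.48 × 10 = 4.8 pp.
Total hours worked: 0.52 × 4.8 = 2.496 pp.
TFP growth = 9.6 − 7.296 = 2.304%.
TFP share of growth = 2.304 / 9.6 × 100 = 24%.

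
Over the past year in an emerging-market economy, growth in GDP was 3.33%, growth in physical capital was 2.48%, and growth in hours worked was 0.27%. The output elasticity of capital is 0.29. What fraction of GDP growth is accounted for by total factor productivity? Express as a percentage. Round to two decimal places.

Labor's share = 1 − 0.29 = 0.71.
Physical capital: 0.29 × 2.48 = 0.7192 pp.
Hours worked: 0.71 × 0.27 = 0.1917 pp.
TFP growth = 3.33 − 0.9109 = 2.4191%.
TFP share of growth = 2.4191 / 3.33 × 100 = 72.6456%.

Total factor productivity accounted for 72.65% of growth.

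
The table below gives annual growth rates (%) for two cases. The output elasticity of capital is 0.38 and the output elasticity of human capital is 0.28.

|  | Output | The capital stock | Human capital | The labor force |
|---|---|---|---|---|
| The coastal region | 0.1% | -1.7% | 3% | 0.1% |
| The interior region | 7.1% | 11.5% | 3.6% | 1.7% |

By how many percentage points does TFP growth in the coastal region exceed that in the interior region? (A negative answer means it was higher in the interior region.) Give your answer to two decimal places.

Labor's share = 1 − 0.38 − 0.28 = 0.34.
The coastal region: TFP = 0.1 + 0.646 − 0.84 − 0.034 = -0.128%.
The interior region: TFP = 7.1 − 4.37 − 1.008 − 0.578 = 1.144%.
Difference = -0.128 − (1.144) = -1.272 pp.

-1.27 percentage points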